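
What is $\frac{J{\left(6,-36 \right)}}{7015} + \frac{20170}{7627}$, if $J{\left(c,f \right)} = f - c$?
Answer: $\frac{141172216}{53503405} \approx 2.6386$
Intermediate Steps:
$\frac{J{\left(6,-36 \right)}}{7015} + \frac{20170}{7627} = \frac{-36 - 6}{7015} + \frac{20170}{7627} = \left(-36 - 6\right) \frac{1}{7015} + 20170 \cdot \frac{1}{7627} = \left(-42\right) \frac{1}{7015} + \frac{20170}{7627} = - \frac{42}{7015} + \frac{20170}{7627} = \frac{141172216}{53503405}$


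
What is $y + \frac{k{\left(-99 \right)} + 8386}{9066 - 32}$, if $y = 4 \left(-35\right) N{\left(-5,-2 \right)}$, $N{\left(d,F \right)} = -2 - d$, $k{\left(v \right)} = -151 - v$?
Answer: $- \frac{1892973}{4517} \approx -419.08$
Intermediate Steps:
$y = -420$ ($y = 4 \left(-35\right) \left(-2 - -5\right) = - 140 \left(-2 + 5\right) = \left(-140\right) 3 = -420$)
$y + \frac{k{\left(-99 \right)} + 8386}{9066 - 32} = -420 + \frac{\left(-151 - -99\right) + 8386}{9066 - 32} = -420 + \frac{\left(-151 + 99\right) + 8386}{9034} = -420 + \left(-52 + 8386\right) \frac{1}{9034} = -420 + 8334 \cdot \frac{1}{9034} = -420 + \frac{4167}{4517} = - \frac{1892973}{4517}$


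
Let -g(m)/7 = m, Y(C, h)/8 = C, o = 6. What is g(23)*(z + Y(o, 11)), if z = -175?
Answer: 20447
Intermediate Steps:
Y(C, h) = 8*C
g(m) = -7*m
g(23)*(z + Y(o, 11)) = (-7*23)*(-175 + 8*6) = -161*(-175 + 48) = -161*(-127) = 20447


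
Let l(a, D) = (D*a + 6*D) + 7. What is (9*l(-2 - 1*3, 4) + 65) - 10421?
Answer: -10257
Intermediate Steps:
l(a, D) = 7 + 6*D + D*a (l(a, D) = (6*D + D*a) + 7 = 7 + 6*D + D*a)
(9*l(-2 - 1*3, 4) + 65) - 10421 = (9*(7 + 6*4 + 4*(-2 - 1*3)) + 65) - 10421 = (9*(7 + 24 + 4*(-2 - 3)) + 65) - 10421 = (9*(7 + 24 + 4*(-5)) + 65) - 10421 = (9*(7 + 24 - 20) + 65) - 10421 = (9*11 + 65) - 10421 = (99 + 65) - 10421 = 164 - 10421 = -10257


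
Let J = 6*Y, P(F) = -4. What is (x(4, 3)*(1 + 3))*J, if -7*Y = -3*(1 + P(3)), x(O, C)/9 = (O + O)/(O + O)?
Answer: -1944/7 ≈ -277.71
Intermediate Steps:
x(O, C) = 9 (x(O, C) = 9*((O + O)/(O + O)) = 9*((2*O)/((2*O))) = 9*((2*O)*(1/(2*O))) = 9*1 = 9)
Y = -9/7 (Y = -(-3)*(1 - 4)/7 = -(-3)*(-3)/7 = -⅐*9 = -9/7 ≈ -1.2857)
J = -54/7 (J = 6*(-9/7) = -54/7 ≈ -7.7143)
(x(4, 3)*(1 + 3))*J = (9*(1 + 3))*(-54/7) = (9*4)*(-54/7) = 36*(-54/7) = -1944/7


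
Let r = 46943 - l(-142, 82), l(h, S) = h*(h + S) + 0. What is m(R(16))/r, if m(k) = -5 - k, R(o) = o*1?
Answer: -3/5489 ≈ -0.00054655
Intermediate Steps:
R(o) = o
l(h, S) = h*(S + h) (l(h, S) = h*(S + h) + 0 = h*(S + h))
r = 38423 (r = 46943 - (-142)*(82 - 142) = 46943 - (-142)*(-60) = 46943 - 1*8520 = 46943 - 8520 = 38423)
m(R(16))/r = (-5 - 1*16)/38423 = (-5 - 16)*(1/38423) = -21*1/38423 = -3/5489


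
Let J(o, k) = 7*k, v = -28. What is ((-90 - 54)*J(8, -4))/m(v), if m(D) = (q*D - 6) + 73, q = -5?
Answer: 448/23 ≈ 19.478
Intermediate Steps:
m(D) = 67 - 5*D (m(D) = (-5*D - 6) + 73 = (-6 - 5*D) + 73 = 67 - 5*D)
((-90 - 54)*J(8, -4))/m(v) = ((-90 - 54)*(7*(-4)))/(67 - 5*(-28)) = (-144*(-28))/(67 + 140) = 4032/207 = 4032*(1/207) = 448/23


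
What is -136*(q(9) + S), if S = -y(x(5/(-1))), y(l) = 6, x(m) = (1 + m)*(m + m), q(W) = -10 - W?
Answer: 3400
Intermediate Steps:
x(m) = 2*m*(1 + m) (x(m) = (1 + m)*(2*m) = 2*m*(1 + m))
S = -6 (S = -1*6 = -6)
-136*(q(9) + S) = -136*((-10 - 1*9) - 6) = -136*((-10 - 9) - 6) = -136*(-19 - 6) = -136*(-25) = 3400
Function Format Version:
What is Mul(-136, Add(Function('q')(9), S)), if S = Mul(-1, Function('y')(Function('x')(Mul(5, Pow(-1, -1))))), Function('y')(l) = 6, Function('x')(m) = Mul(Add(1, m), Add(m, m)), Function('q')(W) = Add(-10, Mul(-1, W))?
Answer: 3400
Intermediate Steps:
Function('x')(m) = Mul(2, m, Add(1, m)) (Function('x')(m) = Mul(Add(1, m), Mul(2, m)) = Mul(2, m, Add(1, m)))
S = -6 (S = Mul(-1, 6) = -6)
Mul(-136, Add(Function('q')(9), S)) = Mul(-136, Add(Add(-10, Mul(-1, 9)), -6)) = Mul(-136, Add(Add(-10, -9), -6)) = Mul(-136, Add(-19, -6)) = Mul(-136, -25) = 3400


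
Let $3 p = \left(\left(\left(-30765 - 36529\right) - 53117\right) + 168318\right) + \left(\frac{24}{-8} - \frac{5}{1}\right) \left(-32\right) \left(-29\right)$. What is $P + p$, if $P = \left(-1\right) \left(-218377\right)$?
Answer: $\frac{695614}{3} \approx 2.3187 \cdot 10^{5}$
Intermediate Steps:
$P = 218377$
$p = \frac{40483}{3}$ ($p = \frac{\left(\left(\left(-30765 - 36529\right) - 53117\right) + 168318\right) + \left(\frac{24}{-8} - \frac{5}{1}\right) \left(-32\right) \left(-29\right)}{3} = \frac{\left(\left(-67294 - 53117\right) + 168318\right) + \left(24 \left(- \frac{1}{8}\right) - 5\right) \left(-32\right) \left(-29\right)}{3} = \frac{\left(-120411 + 168318\right) + \left(-3 - 5\right) \left(-32\right) \left(-29\right)}{3} = \frac{47907 + \left(-8\right) \left(-32\right) \left(-29\right)}{3} = \frac{47907 + 256 \left(-29\right)}{3} = \frac{47907 - 7424}{3} = \frac{1}{3} \cdot 40483 = \frac{40483}{3} \approx 13494.0$)
$P + p = 218377 + \frac{40483}{3} = \frac{695614}{3}$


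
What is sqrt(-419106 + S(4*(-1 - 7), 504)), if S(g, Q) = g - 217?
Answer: 3*I*sqrt(46595) ≈ 647.58*I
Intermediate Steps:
S(g, Q) = -217 + g
sqrt(-419106 + S(4*(-1 - 7), 504)) = sqrt(-419106 + (-217 + 4*(-1 - 7))) = sqrt(-419106 + (-217 + 4*(-8))) = sqrt(-419106 + (-217 - 32)) = sqrt(-419106 - 249) = sqrt(-419355) = 3*I*sqrt(46595)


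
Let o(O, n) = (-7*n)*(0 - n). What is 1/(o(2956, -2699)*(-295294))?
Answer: -1/15057692773858 ≈ -6.6411e-14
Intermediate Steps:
o(O, n) = 7*n² (o(O, n) = (-7*n)*(-n) = 7*n²)
1/(o(2956, -2699)*(-295294)) = 1/((7*(-2699)²)*(-295294)) = -1/295294/(7*7284601) = -1/295294/50992207 = (1/50992207)*(-1/295294) = -1/15057692773858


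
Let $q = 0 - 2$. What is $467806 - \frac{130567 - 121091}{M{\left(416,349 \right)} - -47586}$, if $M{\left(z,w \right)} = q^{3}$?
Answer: $\frac{11128632196}{23789} \approx 4.6781 \cdot 10^{5}$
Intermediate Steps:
$q = -2$ ($q = 0 - 2 = -2$)
$M{\left(z,w \right)} = -8$ ($M{\left(z,w \right)} = \left(-2\right)^{3} = -8$)
$467806 - \frac{130567 - 121091}{M{\left(416,349 \right)} - -47586} = 467806 - \frac{130567 - 121091}{-8 - -47586} = 467806 - \frac{9476}{-8 + 47586} = 467806 - \frac{9476}{47578} = 467806 - 9476 \cdot \frac{1}{47578} = 467806 - \frac{4738}{23789} = \frac{11128632196}{23789}$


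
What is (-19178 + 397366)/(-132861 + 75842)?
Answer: -378188/57019 ≈ -6.6327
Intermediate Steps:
(-19178 + 397366)/(-132861 + 75842) = 378188/(-57019) = 378188*(-1/57019) = -378188/57019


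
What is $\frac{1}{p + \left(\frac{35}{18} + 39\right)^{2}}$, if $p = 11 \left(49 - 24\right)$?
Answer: $\frac{324}{632269} \approx 0.00051244$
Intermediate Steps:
$p = 275$ ($p = 11 \left(49 - 24\right) = 11 \cdot 25 = 275$)
$\frac{1}{p + \left(\frac{35}{18} + 39\right)^{2}} = \frac{1}{275 + \left(\frac{35}{18} + 39\right)^{2}} = \frac{1}{275 + \left(\frac{737}{18}\right)^{2}} = \frac{1}{275 + \frac{543169}{324}} = \frac{1}{\frac{632269}{324}} = \frac{324}{632269}$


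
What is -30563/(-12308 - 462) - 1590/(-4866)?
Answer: 28170643/10356470 ≈ 2.7201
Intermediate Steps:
-30563/(-12308 - 462) - 1590/(-4866) = -30563/(-12770) - 1590*(-1/4866) = -30563*(-1/12770) + 265/811 = 30563/12770 + 265/811 = 28170643/10356470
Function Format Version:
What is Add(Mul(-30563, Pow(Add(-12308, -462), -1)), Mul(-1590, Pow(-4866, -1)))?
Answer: Rational(28170643, 10356470) ≈ 2.7201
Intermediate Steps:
Add(Mul(-30563, Pow(Add(-12308, -462), -1)), Mul(-1590, Pow(-4866, -1))) = Add(Mul(-30563, Pow(-12770, -1)), Mul(-1590, Rational(-1, 4866))) = Add(Mul(-30563, Rational(-1, 12770)), Rational(265, 811)) = Add(Rational(30563, 12770), Rational(265, 811)) = Rational(28170643, 10356470)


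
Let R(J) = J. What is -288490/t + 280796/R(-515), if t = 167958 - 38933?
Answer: -291026210/531583 ≈ -547.47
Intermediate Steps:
t = 129025
-288490/t + 280796/R(-515) = -288490/129025 + 280796/(-515) = -288490*1/129025 + 280796*(-1/515) = -57698/25805 - 280796/515 = -291026210/531583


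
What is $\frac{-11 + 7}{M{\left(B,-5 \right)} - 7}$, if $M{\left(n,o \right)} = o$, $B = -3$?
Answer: $\frac{1}{3} \approx 0.33333$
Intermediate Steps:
$\frac{-11 + 7}{M{\left(B,-5 \right)} - 7} = \frac{-11 + 7}{-5 - 7} = \frac{1}{-12} \left(-4\right) = \left(- \frac{1}{12}\right) \left(-4\right) = \frac{1}{3}$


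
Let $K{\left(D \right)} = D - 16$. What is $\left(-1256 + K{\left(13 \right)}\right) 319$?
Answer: $-401621$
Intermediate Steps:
$K{\left(D \right)} = -16 + D$ ($K{\left(D \right)} = D - 16 = -16 + D$)
$\left(-1256 + K{\left(13 \right)}\right) 319 = \left(-1256 + \left(-16 + 13\right)\right) 319 = \left(-1256 - 3\right) 319 = \left(-1259\right) 319 = -401621$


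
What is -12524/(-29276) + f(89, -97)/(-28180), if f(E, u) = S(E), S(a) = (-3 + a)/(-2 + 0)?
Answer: 88546297/206249420 ≈ 0.42932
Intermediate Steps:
S(a) = 3/2 - a/2 (S(a) = (-3 + a)/(-2) = (-3 + a)*(-½) = 3/2 - a/2)
f(E, u) = 3/2 - E/2
-12524/(-29276) + f(89, -97)/(-28180) = -12524/(-29276) + (3/2 - ½*89)/(-28180) = -12524*(-1/29276) + (3/2 - 89/2)*(-1/28180) = 3131/7319 - 43*(-1/28180) = 3131/7319 + 43/28180 = 88546297/206249420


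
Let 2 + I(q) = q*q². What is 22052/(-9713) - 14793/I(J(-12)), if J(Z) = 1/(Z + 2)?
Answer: 47880094316/6478571 ≈ 7390.5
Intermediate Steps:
J(Z) = 1/(2 + Z)
I(q) = -2 + q³ (I(q) = -2 + q*q² = -2 + q³)
22052/(-9713) - 14793/I(J(-12)) = 22052/(-9713) - 14793/(-2 + (1/(2 - 12))³) = 22052*(-1/9713) - 14793/(-2 + (1/(-10))³) = -22052/9713 - 14793/(-2 + (-⅒)³) = -22052/9713 - 14793/(-2 - 1/1000) = -22052/9713 - 14793/(-2001/1000) = -22052/9713 - 14793*(-1000/2001) = -22052/9713 + 4931000/667 = 47880094316/6478571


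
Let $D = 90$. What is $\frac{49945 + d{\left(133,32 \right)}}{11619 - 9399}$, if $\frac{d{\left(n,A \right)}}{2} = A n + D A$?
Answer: $\frac{64217}{2220} \approx 28.927$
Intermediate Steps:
$d{\left(n,A \right)} = 180 A + 2 A n$ ($d{\left(n,A \right)} = 2 \left(A n + 90 A\right) = 2 \left(90 A + A n\right) = 180 A + 2 A n$)
$\frac{49945 + d{\left(133,32 \right)}}{11619 - 9399} = \frac{49945 + 2 \cdot 32 \left(90 + 133\right)}{11619 - 9399} = \frac{49945 + 2 \cdot 32 \cdot 223}{2220} = \left(49945 + 14272\right) \frac{1}{2220} = 64217 \cdot \frac{1}{2220} = \frac{64217}{2220}$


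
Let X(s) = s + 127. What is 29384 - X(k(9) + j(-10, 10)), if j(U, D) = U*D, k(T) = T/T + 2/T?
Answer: 264202/9 ≈ 29356.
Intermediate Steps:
k(T) = 1 + 2/T
j(U, D) = D*U
X(s) = 127 + s
29384 - X(k(9) + j(-10, 10)) = 29384 - (127 + ((2 + 9)/9 + 10*(-10))) = 29384 - (127 + ((⅑)*11 - 100)) = 29384 - (127 + (11/9 - 100)) = 29384 - (127 - 889/9) = 29384 - 1*254/9 = 29384 - 254/9 = 264202/9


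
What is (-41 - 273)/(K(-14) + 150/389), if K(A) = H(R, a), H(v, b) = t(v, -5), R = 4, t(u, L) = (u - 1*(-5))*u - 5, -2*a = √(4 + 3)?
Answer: -122146/12209 ≈ -10.005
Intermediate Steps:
a = -√7/2 (a = -√(4 + 3)/2 = -√7/2 ≈ -1.3229)
t(u, L) = -5 + u*(5 + u) (t(u, L) = (u + 5)*u - 5 = (5 + u)*u - 5 = u*(5 + u) - 5 = -5 + u*(5 + u))
H(v, b) = -5 + v² + 5*v
K(A) = 31 (K(A) = -5 + 4² + 5*4 = -5 + 16 + 20 = 31)
(-41 - 273)/(K(-14) + 150/389) = (-41 - 273)/(31 + 150/389) = -314/(31 + 150*(1/389)) = -314/(31 + 150/389) = -314/12209/389 = -314*389/12209 = -122146/12209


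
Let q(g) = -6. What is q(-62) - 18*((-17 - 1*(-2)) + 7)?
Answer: 138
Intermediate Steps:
q(-62) - 18*((-17 - 1*(-2)) + 7) = -6 - 18*((-17 - 1*(-2)) + 7) = -6 - 18*((-17 + 2) + 7) = -6 - 18*(-15 + 7) = -6 - 18*(-8) = -6 + 144 = 138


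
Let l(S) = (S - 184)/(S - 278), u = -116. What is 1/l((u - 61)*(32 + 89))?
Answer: 21695/21601 ≈ 1.0044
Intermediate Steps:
l(S) = (-184 + S)/(-278 + S)
1/l((u - 61)*(32 + 89)) = 1/((-184 + (-116 - 61)*(32 + 89))/(-278 + (-116 - 61)*(32 + 89))) = 1/((-184 - 177*121)/(-278 - 177*121)) = 1/((-184 - 21417)/(-278 - 21417)) = 1/(-21601/(-21695)) = 1/(-1/21695*(-21601)) = 1/(21601/21695) = 21695/21601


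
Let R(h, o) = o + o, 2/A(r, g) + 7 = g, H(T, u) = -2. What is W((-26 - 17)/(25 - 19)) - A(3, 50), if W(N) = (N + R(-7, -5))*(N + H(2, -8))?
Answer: 243523/1548 ≈ 157.31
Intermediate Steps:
A(r, g) = 2/(-7 + g)
R(h, o) = 2*o
W(N) = (-10 + N)*(-2 + N) (W(N) = (N + 2*(-5))*(N - 2) = (N - 10)*(-2 + N) = (-10 + N)*(-2 + N))
W((-26 - 17)/(25 - 19)) - A(3, 50) = (20 + ((-26 - 17)/(25 - 19))² - 12*(-26 - 17)/(25 - 19)) - 2/(-7 + 50) = (20 + (-43/6)² - (-516)/6) - 2/43 = (20 + (-43*⅙)² - (-516)/6) - 2/43 = (20 + (-43/6)² - 12*(-43/6)) - 1*2/43 = (20 + 1849/36 + 86) - 2/43 = 5665/36 - 2/43 = 243523/1548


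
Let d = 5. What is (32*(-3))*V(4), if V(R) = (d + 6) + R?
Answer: -1440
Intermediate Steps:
V(R) = 11 + R (V(R) = (5 + 6) + R = 11 + R)
(32*(-3))*V(4) = (32*(-3))*(11 + 4) = -96*15 = -1440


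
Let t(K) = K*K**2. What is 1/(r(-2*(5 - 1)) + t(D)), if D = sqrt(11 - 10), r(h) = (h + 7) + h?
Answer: -1/8 ≈ -0.12500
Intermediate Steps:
r(h) = 7 + 2*h (r(h) = (7 + h) + h = 7 + 2*h)
D = 1 (D = sqrt(1) = 1)
t(K) = K**3
1/(r(-2*(5 - 1)) + t(D)) = 1/((7 + 2*(-2*(5 - 1))) + 1**3) = 1/((7 + 2*(-2*4)) + 1) = 1/((7 + 2*(-8)) + 1) = 1/((7 - 16) + 1) = 1/(-9 + 1) = 1/(-8) = -1/8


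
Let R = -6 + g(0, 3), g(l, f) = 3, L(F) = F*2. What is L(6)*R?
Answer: -36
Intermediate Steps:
L(F) = 2*F
R = -3 (R = -6 + 3 = -3)
L(6)*R = (2*6)*(-3) = 12*(-3) = -36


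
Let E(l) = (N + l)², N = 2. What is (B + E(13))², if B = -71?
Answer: 23716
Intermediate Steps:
E(l) = (2 + l)²
(B + E(13))² = (-71 + (2 + 13)²)² = (-71 + 15²)² = (-71 + 225)² = 154² = 23716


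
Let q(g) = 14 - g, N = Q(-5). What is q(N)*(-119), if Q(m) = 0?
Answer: -1666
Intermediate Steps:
N = 0
q(N)*(-119) = (14 - 1*0)*(-119) = (14 + 0)*(-119) = 14*(-119) = -1666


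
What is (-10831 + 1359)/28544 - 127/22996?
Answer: -1730025/5128108 ≈ -0.33736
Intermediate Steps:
(-10831 + 1359)/28544 - 127/22996 = -9472*1/28544 - 127*1/22996 = -74/223 - 127/22996 = -1730025/5128108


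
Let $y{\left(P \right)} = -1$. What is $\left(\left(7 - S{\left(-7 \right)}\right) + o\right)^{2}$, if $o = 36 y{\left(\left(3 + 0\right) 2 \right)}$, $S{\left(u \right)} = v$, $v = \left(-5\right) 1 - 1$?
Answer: $529$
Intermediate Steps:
$v = -6$ ($v = -5 - 1 = -6$)
$S{\left(u \right)} = -6$
$o = -36$ ($o = 36 \left(-1\right) = -36$)
$\left(\left(7 - S{\left(-7 \right)}\right) + o\right)^{2} = \left(\left(7 - -6\right) - 36\right)^{2} = \left(\left(7 + 6\right) - 36\right)^{2} = \left(13 - 36\right)^{2} = \left(-23\right)^{2} = 529$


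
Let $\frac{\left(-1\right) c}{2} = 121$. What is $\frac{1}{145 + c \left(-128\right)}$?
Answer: $\frac{1}{31121} \approx 3.2133 \cdot 10^{-5}$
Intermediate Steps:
$c = -242$ ($c = \left(-2\right) 121 = -242$)
$\frac{1}{145 + c \left(-128\right)} = \frac{1}{145 - -30976} = \frac{1}{145 + 30976} = \frac{1}{31121}$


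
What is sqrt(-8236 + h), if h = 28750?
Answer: sqrt(20514) ≈ 143.23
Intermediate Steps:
sqrt(-8236 + h) = sqrt(-8236 + 28750) = sqrt(20514)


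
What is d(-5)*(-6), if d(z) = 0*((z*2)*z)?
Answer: 0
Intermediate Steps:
d(z) = 0 (d(z) = 0*((2*z)*z) = 0*(2*z**2) = 0)
d(-5)*(-6) = 0*(-6) = 0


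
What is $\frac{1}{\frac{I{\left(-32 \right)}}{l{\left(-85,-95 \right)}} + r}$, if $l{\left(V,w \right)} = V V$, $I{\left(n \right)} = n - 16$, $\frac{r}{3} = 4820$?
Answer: $\frac{7225}{104473452} \approx 6.9156 \cdot 10^{-5}$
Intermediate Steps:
$r = 14460$ ($r = 3 \cdot 4820 = 14460$)
$I{\left(n \right)} = -16 + n$ ($I{\left(n \right)} = n - 16 = -16 + n$)
$l{\left(V,w \right)} = V^{2}$
$\frac{1}{\frac{I{\left(-32 \right)}}{l{\left(-85,-95 \right)}} + r} = \frac{1}{\frac{-16 - 32}{\left(-85\right)^{2}} + 14460} = \frac{1}{- \frac{48}{7225} + 14460} = \frac{1}{\frac{104473452}{7225}} = \frac{7225}{104473452}$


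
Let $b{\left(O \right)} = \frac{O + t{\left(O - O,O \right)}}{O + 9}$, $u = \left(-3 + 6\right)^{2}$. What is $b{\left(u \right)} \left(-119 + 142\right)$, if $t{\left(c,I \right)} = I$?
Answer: $23$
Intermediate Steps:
$u = 9$ ($u = 3^{2} = 9$)
$b{\left(O \right)} = \frac{2 O}{9 + O}$ ($b{\left(O \right)} = \frac{O + O}{O + 9} = \frac{2 O}{9 + O}$)
$b{\left(u \right)} \left(-119 + 142\right) = 2 \cdot 9 \frac{1}{9 + 9} \left(-119 + 142\right) = 2 \cdot 9 \cdot \frac{1}{18} \cdot 23 = 1 \cdot 23 = 23$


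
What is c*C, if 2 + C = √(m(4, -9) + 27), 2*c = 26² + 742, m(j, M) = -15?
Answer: -1418 + 1418*√3 ≈ 1038.0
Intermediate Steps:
c = 709 (c = (26² + 742)/2 = (676 + 742)/2 = (½)*1418 = 709)
C = -2 + 2*√3 (C = -2 + √(-15 + 27) = -2 + √12 = -2 + 2*√3 ≈ 1.4641)
c*C = 709*(-2 + 2*√3) = -1418 + 1418*√3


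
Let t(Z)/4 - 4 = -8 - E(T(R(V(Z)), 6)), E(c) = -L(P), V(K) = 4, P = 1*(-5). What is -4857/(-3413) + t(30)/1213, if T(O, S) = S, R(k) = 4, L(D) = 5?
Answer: 5905193/4139969 ≈ 1.4264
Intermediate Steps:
P = -5
E(c) = -5 (E(c) = -1*5 = -5)
t(Z) = 4 (t(Z) = 16 + 4*(-8 - 1*(-5)) = 16 + 4*(-8 + 5) = 16 + 4*(-3) = 16 - 12 = 4)
-4857/(-3413) + t(30)/1213 = -4857/(-3413) + 4/1213 = -4857*(-1/3413) + 4*(1/1213) = 4857/3413 + 4/1213 = 5905193/4139969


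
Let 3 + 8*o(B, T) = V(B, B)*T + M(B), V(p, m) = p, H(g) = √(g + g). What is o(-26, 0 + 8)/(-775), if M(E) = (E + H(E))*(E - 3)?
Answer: -543/6200 + 29*I*√13/3100 ≈ -0.087581 + 0.033729*I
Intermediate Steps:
H(g) = √2*√g (H(g) = √(2*g) = √2*√g)
M(E) = (-3 + E)*(E + √2*√E) (M(E) = (E + √2*√E)*(E - 3) = (E + √2*√E)*(-3 + E) = (-3 + E)*(E + √2*√E))
o(B, T) = -3/8 - 3*B/8 + B²/8 - 3*√2*√B/8 + B*T/8 + √2*B^(3/2)/8 (o(B, T) = -3/8 + (B*T + (B² - 3*B + √2*B^(3/2) - 3*√2*√B))/8 = -3/8 + (B² - 3*B + B*T + √2*B^(3/2) - 3*√2*√B)/8 = -3/8 + (-3*B/8 + B²/8 - 3*√2*√B/8 + B*T/8 + √2*B^(3/2)/8) = -3/8 - 3*B/8 + B²/8 - 3*√2*√B/8 + B*T/8 + √2*B^(3/2)/8)
o(-26, 0 + 8)/(-775) = (-3/8 - 3/8*(-26) + (⅛)*(-26)² - 3*√2*√(-26)/8 + (⅛)*(-26)*(0 + 8) + √2*(-26)^(3/2)/8)/(-775) = (-3/8 + 39/4 + (⅛)*676 - 3*√2*I*√26/8 + (⅛)*(-26)*8 + √2*(-26*I*√26)/8)*(-1/775) = (-3/8 + 39/4 + 169/2 - 3*I*√13/4 - 26 - 13*I*√13/2)*(-1/775) = (543/8 - 29*I*√13/4)*(-1/775) = -543/6200 + 29*I*√13/3100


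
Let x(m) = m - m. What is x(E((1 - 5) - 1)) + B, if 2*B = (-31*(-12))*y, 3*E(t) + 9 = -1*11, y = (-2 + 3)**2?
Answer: 186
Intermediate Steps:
y = 1 (y = 1**2 = 1)
E(t) = -20/3 (E(t) = -3 + (-1*11)/3 = -3 + (1/3)*(-11) = -3 - 11/3 = -20/3)
B = 186 (B = (-31*(-12)*1)/2 = (372*1)/2 = (1/2)*372 = 186)
x(m) = 0
x(E((1 - 5) - 1)) + B = 0 + 186 = 186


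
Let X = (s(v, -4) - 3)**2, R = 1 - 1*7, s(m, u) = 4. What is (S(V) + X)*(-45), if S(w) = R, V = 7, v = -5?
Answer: 225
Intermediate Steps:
R = -6 (R = 1 - 7 = -6)
S(w) = -6
X = 1 (X = (4 - 3)**2 = 1**2 = 1)
(S(V) + X)*(-45) = (-6 + 1)*(-45) = -5*(-45) = 225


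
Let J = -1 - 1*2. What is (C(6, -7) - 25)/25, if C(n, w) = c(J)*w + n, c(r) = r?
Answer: 2/25 ≈ 0.080000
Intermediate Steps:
J = -3 (J = -1 - 2 = -3)
C(n, w) = n - 3*w (C(n, w) = -3*w + n = n - 3*w)
(C(6, -7) - 25)/25 = ((6 - 3*(-7)) - 25)/25 = ((6 + 21) - 25)*(1/25) = (27 - 25)*(1/25) = 2*(1/25) = 2/25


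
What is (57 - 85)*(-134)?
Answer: 3752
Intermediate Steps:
(57 - 85)*(-134) = -28*(-134) = 3752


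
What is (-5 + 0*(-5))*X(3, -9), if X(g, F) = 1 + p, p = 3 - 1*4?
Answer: 0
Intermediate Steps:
p = -1 (p = 3 - 4 = -1)
X(g, F) = 0 (X(g, F) = 1 - 1 = 0)
(-5 + 0*(-5))*X(3, -9) = (-5 + 0*(-5))*0 = (-5 + 0)*0 = -5*0 = 0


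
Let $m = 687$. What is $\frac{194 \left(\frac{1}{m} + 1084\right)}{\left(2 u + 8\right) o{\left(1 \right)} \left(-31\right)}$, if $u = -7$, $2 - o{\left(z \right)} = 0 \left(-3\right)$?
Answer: $\frac{72236773}{127782} \approx 565.31$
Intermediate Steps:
$o{\left(z \right)} = 2$ ($o{\left(z \right)} = 2 - 0 \left(-3\right) = 2 - 0 = 2 + 0 = 2$)
$\frac{194 \left(\frac{1}{m} + 1084\right)}{\left(2 u + 8\right) o{\left(1 \right)} \left(-31\right)} = \frac{194 \left(\frac{1}{687} + 1084\right)}{\left(2 \left(-7\right) + 8\right) 2 \left(-31\right)} = \frac{194 \left(\frac{1}{687} + 1084\right)}{\left(-14 + 8\right) 2 \left(-31\right)} = \frac{194 \cdot \frac{744709}{687}}{\left(-6\right) 2 \left(-31\right)} = \frac{144473546}{687 \left(\left(-12\right) \left(-31\right)\right)} = \frac{144473546}{687 \cdot 372} = \frac{144473546}{687} \cdot \frac{1}{372} = \frac{72236773}{127782}$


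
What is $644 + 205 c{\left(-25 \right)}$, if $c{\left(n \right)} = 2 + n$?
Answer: $-4071$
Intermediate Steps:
$644 + 205 c{\left(-25 \right)} = 644 + 205 \left(2 - 25\right) = 644 + 205 \left(-23\right) = 644 - 4715 = -4071$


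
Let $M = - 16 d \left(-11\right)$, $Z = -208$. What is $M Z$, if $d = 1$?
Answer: $-36608$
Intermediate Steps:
$M = 176$ ($M = \left(-16\right) 1 \left(-11\right) = \left(-16\right) \left(-11\right) = 176$)
$M Z = 176 \left(-208\right) = -36608$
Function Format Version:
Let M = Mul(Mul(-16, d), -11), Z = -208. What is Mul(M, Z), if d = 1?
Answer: -36608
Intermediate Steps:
M = 176 (M = Mul(Mul(-16, 1), -11) = Mul(-16, -11) = 176)
Mul(M, Z) = Mul(176, -208) = -36608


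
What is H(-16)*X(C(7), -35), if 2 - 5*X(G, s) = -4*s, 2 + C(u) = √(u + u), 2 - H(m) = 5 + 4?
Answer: 966/5 ≈ 193.20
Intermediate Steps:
H(m) = -7 (H(m) = 2 - (5 + 4) = 2 - 1*9 = 2 - 9 = -7)
C(u) = -2 + √2*√u (C(u) = -2 + √(u + u) = -2 + √(2*u) = -2 + √2*√u)
X(G, s) = ⅖ + 4*s/5 (X(G, s) = ⅖ - (-4)*s/5 = ⅖ + 4*s/5)
H(-16)*X(C(7), -35) = -7*(⅖ + (⅘)*(-35)) = -7*(⅖ - 28) = -7*(-138/5) = 966/5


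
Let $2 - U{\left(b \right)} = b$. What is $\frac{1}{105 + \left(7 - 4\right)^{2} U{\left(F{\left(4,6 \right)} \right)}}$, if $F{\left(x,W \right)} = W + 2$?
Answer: $\frac{1}{51} \approx 0.019608$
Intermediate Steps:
$F{\left(x,W \right)} = 2 + W$
$U{\left(b \right)} = 2 - b$
$\frac{1}{105 + \left(7 - 4\right)^{2} U{\left(F{\left(4,6 \right)} \right)}} = \frac{1}{105 + \left(7 - 4\right)^{2} \left(2 - \left(2 + 6\right)\right)} = \frac{1}{105 + 3^{2} \left(2 - 8\right)} = \frac{1}{105 + 9 \left(2 - 8\right)} = \frac{1}{105 + 9 \left(-6\right)} = \frac{1}{105 - 54} = \frac{1}{51}$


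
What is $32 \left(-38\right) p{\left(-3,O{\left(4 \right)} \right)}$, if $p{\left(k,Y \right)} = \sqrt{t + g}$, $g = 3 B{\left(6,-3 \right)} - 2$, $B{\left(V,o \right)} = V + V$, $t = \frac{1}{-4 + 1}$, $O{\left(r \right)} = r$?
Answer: $- \frac{1216 \sqrt{303}}{3} \approx -7055.6$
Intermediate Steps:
$t = - \frac{1}{3}$ ($t = \frac{1}{-3} = - \frac{1}{3} \approx -0.33333$)
$B{\left(V,o \right)} = 2 V$
$g = 34$ ($g = 3 \cdot 2 \cdot 6 - 2 = 3 \cdot 12 - 2 = 36 - 2 = 34$)
$p{\left(k,Y \right)} = \frac{\sqrt{303}}{3}$ ($p{\left(k,Y \right)} = \sqrt{- \frac{1}{3} + 34} = \sqrt{\frac{101}{3}} = \frac{\sqrt{303}}{3}$)
$32 \left(-38\right) p{\left(-3,O{\left(4 \right)} \right)} = 32 \left(-38\right) \frac{\sqrt{303}}{3} = - 1216 \frac{\sqrt{303}}{3} = - \frac{1216 \sqrt{303}}{3}$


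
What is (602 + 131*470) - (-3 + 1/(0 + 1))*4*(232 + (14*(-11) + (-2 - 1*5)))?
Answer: 62740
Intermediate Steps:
(602 + 131*470) - (-3 + 1/(0 + 1))*4*(232 + (14*(-11) + (-2 - 1*5))) = (602 + 61570) - (-3 + 1/1)*4*(232 + (-154 + (-2 - 5))) = 62172 - (-3 + 1)*4*(232 + (-154 - 7)) = 62172 - (-2*4)*(232 - 161) = 62172 - (-8)*71 = 62172 - 1*(-568) = 62172 + 568 = 62740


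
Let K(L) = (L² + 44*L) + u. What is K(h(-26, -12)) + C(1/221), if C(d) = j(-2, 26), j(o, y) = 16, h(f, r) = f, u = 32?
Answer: -420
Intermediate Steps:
K(L) = 32 + L² + 44*L (K(L) = (L² + 44*L) + 32 = 32 + L² + 44*L)
C(d) = 16
K(h(-26, -12)) + C(1/221) = (32 + (-26)² + 44*(-26)) + 16 = (32 + 676 - 1144) + 16 = -436 + 16 = -420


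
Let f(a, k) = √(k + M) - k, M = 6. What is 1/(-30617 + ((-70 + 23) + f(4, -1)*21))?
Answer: -30643/938991244 - 21*√5/938991244 ≈ -3.2684e-5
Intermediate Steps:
f(a, k) = √(6 + k) - k (f(a, k) = √(k + 6) - k = √(6 + k) - k)
1/(-30617 + ((-70 + 23) + f(4, -1)*21)) = 1/(-30617 + ((-70 + 23) + (√(6 - 1) - 1*(-1))*21)) = 1/(-30617 + (-47 + (√5 + 1)*21)) = 1/(-30617 + (-47 + (1 + √5)*21)) = 1/(-30617 + (-47 + (21 + 21*√5))) = 1/(-30617 + (-26 + 21*√5)) = 1/(-30643 + 21*√5)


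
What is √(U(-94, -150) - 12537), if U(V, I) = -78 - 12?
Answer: 3*I*√1403 ≈ 112.37*I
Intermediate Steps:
U(V, I) = -90
√(U(-94, -150) - 12537) = √(-90 - 12537) = √(-12627) = 3*I*√1403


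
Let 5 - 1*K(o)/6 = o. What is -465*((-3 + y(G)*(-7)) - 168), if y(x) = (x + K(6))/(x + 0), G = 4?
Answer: 155775/2 ≈ 77888.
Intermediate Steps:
K(o) = 30 - 6*o
y(x) = (-6 + x)/x (y(x) = (x + (30 - 6*6))/(x + 0) = (x + (30 - 36))/x = (x - 6)/x = (-6 + x)/x)
-465*((-3 + y(G)*(-7)) - 168) = -465*((-3 + ((-6 + 4)/4)*(-7)) - 168) = -465*((-3 + ((¼)*(-2))*(-7)) - 168) = -465*((-3 - ½*(-7)) - 168) = -465*((-3 + 7/2) - 168) = -465*(½ - 168) = -465*(-335/2) = 155775/2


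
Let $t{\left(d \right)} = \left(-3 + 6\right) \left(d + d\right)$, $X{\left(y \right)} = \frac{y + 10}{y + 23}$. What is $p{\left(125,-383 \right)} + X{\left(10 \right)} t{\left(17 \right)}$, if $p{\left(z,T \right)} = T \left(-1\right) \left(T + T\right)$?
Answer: $- \frac{3226478}{11} \approx -2.9332 \cdot 10^{5}$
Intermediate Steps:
$X{\left(y \right)} = \frac{10 + y}{23 + y}$
$t{\left(d \right)} = 6 d$ ($t{\left(d \right)} = 3 \cdot 2 d = 6 d$)
$p{\left(z,T \right)} = - 2 T^{2}$ ($p{\left(z,T \right)} = - T 2 T = - 2 T^{2}$)
$p{\left(125,-383 \right)} + X{\left(10 \right)} t{\left(17 \right)} = - 2 \left(-383\right)^{2} + \frac{10 + 10}{23 + 10} \cdot 6 \cdot 17 = \left(-2\right) 146689 + \frac{1}{33} \cdot 20 \cdot 102 = -293378 + \frac{1}{33} \cdot 20 \cdot 102 = -293378 + \frac{20}{33} \cdot 102 = -293378 + \frac{680}{11} = - \frac{3226478}{11}$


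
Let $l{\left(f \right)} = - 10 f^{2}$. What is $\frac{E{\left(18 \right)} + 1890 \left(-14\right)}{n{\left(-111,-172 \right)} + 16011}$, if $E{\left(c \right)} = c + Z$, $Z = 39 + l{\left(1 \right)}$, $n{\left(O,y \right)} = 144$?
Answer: $- \frac{26413}{16155} \approx -1.635$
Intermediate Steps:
$Z = 29$ ($Z = 39 - 10 \cdot 1^{2} = 39 - 10 = 29$)
$E{\left(c \right)} = 29 + c$ ($E{\left(c \right)} = c + 29 = 29 + c$)
$\frac{E{\left(18 \right)} + 1890 \left(-14\right)}{n{\left(-111,-172 \right)} + 16011} = \frac{\left(29 + 18\right) + 1890 \left(-14\right)}{144 + 16011} = \frac{47 - 26460}{16155} = \left(-26413\right) \frac{1}{16155} = - \frac{26413}{16155}$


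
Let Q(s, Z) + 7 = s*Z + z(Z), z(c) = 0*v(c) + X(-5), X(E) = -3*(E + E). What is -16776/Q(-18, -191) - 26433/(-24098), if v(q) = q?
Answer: -312783435/83403178 ≈ -3.7503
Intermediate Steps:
X(E) = -6*E
z(c) = 30 (z(c) = 0*c - 6*(-5) = 0 + 30 = 30)
Q(s, Z) = 23 + Z*s (Q(s, Z) = -7 + (s*Z + 30) = -7 + (Z*s + 30) = -7 + (30 + Z*s) = 23 + Z*s)
-16776/Q(-18, -191) - 26433/(-24098) = -16776/(23 - 191*(-18)) - 26433/(-24098) = -16776/(23 + 3438) - 26433*(-1/24098) = -16776/3461 + 26433/24098 = -312783435/83403178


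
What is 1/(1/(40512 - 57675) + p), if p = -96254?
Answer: -17163/1652007403 ≈ -1.0389e-5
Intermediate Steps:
1/(1/(40512 - 57675) + p) = 1/(1/(40512 - 57675) - 96254) = 1/(1/(-17163) - 96254) = 1/(-1/17163 - 96254) = 1/(-1652007403/17163) = -17163/1652007403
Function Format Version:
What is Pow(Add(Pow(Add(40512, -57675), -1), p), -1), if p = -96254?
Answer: Rational(-17163, 1652007403) ≈ -1.0389e-5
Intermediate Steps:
Pow(Add(Pow(Add(40512, -57675), -1), p), -1) = Pow(Add(Pow(Add(40512, -57675), -1), -96254), -1) = Pow(Add(Pow(-17163, -1), -96254), -1) = Pow(Add(Rational(-1, 17163), -96254), -1) = Pow(Rational(-1652007403, 17163), -1) = Rational(-17163, 1652007403)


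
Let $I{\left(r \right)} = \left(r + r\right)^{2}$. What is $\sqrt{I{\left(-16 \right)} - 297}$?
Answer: $\sqrt{727} \approx 26.963$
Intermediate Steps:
$I{\left(r \right)} = 4 r^{2}$ ($I{\left(r \right)} = \left(2 r\right)^{2} = 4 r^{2}$)
$\sqrt{I{\left(-16 \right)} - 297} = \sqrt{4 \left(-16\right)^{2} - 297} = \sqrt{4 \cdot 256 - 297} = \sqrt{1024 - 297} = \sqrt{727}$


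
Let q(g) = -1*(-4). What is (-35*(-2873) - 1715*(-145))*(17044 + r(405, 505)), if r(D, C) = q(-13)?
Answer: 5953673040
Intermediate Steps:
q(g) = 4
r(D, C) = 4
(-35*(-2873) - 1715*(-145))*(17044 + r(405, 505)) = (-35*(-2873) - 1715*(-145))*(17044 + 4) = (100555 + 248675)*17048 = 349230*17048 = 5953673040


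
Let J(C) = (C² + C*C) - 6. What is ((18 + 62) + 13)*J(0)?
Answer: -558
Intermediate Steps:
J(C) = -6 + 2*C² (J(C) = (C² + C²) - 6 = 2*C² - 6 = -6 + 2*C²)
((18 + 62) + 13)*J(0) = ((18 + 62) + 13)*(-6 + 2*0²) = (80 + 13)*(-6 + 2*0) = 93*(-6 + 0) = 93*(-6) = -558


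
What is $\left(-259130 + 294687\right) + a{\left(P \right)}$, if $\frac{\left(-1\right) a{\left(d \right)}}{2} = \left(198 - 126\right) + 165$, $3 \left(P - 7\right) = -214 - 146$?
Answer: $35083$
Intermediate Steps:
$P = -113$ ($P = 7 + \frac{-214 - 146}{3} = 7 + \frac{1}{3} \left(-360\right) = 7 - 120 = -113$)
$a{\left(d \right)} = -474$ ($a{\left(d \right)} = - 2 \left(\left(198 - 126\right) + 165\right) = - 2 \left(72 + 165\right) = \left(-2\right) 237 = -474$)
$\left(-259130 + 294687\right) + a{\left(P \right)} = \left(-259130 + 294687\right) - 474 = 35557 - 474 = 35083$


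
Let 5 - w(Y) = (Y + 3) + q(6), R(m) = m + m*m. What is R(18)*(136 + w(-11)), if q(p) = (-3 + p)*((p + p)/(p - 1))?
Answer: 242478/5 ≈ 48496.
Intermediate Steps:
q(p) = 2*p*(-3 + p)/(-1 + p) (q(p) = (-3 + p)*((2*p)/(-1 + p)) = (-3 + p)*(2*p/(-1 + p)) = 2*p*(-3 + p)/(-1 + p))
R(m) = m + m**2
w(Y) = -26/5 - Y (w(Y) = 5 - ((Y + 3) + 2*6*(-3 + 6)/(-1 + 6)) = 5 - ((3 + Y) + 2*6*3/5) = 5 - ((3 + Y) + 2*6*(1/5)*3) = 5 - ((3 + Y) + 36/5) = 5 - (51/5 + Y) = 5 + (-51/5 - Y) = -26/5 - Y)
R(18)*(136 + w(-11)) = (18*(1 + 18))*(136 + (-26/5 - 1*(-11))) = (18*19)*(136 + (-26/5 + 11)) = 342*(136 + 29/5) = 342*(709/5) = 242478/5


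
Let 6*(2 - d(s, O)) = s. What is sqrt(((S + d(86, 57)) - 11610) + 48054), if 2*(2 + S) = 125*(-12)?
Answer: sqrt(321117)/3 ≈ 188.89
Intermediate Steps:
S = -752 (S = -2 + (125*(-12))/2 = -2 + (1/2)*(-1500) = -2 - 750 = -752)
d(s, O) = 2 - s/6
sqrt(((S + d(86, 57)) - 11610) + 48054) = sqrt(((-752 + (2 - 1/6*86)) - 11610) + 48054) = sqrt(((-752 + (2 - 43/3)) - 11610) + 48054) = sqrt(((-752 - 37/3) - 11610) + 48054) = sqrt((-2293/3 - 11610) + 48054) = sqrt(-37123/3 + 48054) = sqrt(107039/3) = sqrt(321117)/3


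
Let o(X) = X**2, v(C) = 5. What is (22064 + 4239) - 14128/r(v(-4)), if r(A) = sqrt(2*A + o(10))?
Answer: 26303 - 7064*sqrt(110)/55 ≈ 24956.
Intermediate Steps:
r(A) = sqrt(100 + 2*A) (r(A) = sqrt(2*A + 10**2) = sqrt(2*A + 100) = sqrt(100 + 2*A))
(22064 + 4239) - 14128/r(v(-4)) = (22064 + 4239) - 14128/sqrt(100 + 2*5) = 26303 - 14128/sqrt(100 + 10) = 26303 - 14128*sqrt(110)/110 = 26303 - 7064*sqrt(110)/55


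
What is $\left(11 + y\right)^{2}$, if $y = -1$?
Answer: $100$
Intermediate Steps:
$\left(11 + y\right)^{2} = \left(11 - 1\right)^{2} = 10^{2} = 100$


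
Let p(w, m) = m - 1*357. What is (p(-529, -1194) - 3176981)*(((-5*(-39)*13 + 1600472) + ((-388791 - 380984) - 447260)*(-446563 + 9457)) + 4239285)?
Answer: -1690912729364433064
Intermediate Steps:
p(w, m) = -357 + m (p(w, m) = m - 357 = -357 + m)
(p(-529, -1194) - 3176981)*(((-5*(-39)*13 + 1600472) + ((-388791 - 380984) - 447260)*(-446563 + 9457)) + 4239285) = ((-357 - 1194) - 3176981)*(((-5*(-39)*13 + 1600472) + ((-388791 - 380984) - 447260)*(-446563 + 9457)) + 4239285) = (-1551 - 3176981)*(((195*13 + 1600472) + (-769775 - 447260)*(-437106)) + 4239285) = -3178532*(((2535 + 1600472) - 1217035*(-437106)) + 4239285) = -3178532*((1603007 + 531973300710) + 4239285) = -3178532*(531974903717 + 4239285) = -3178532*531979143002 = -1690912729364433064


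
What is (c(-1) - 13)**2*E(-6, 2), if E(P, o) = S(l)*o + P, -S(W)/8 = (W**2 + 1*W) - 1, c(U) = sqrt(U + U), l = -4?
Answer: -30394 + 4732*I*sqrt(2) ≈ -30394.0 + 6692.1*I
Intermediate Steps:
c(U) = sqrt(2)*sqrt(U) (c(U) = sqrt(2*U) = sqrt(2)*sqrt(U))
S(W) = 8 - 8*W - 8*W**2 (S(W) = -8*((W**2 + 1*W) - 1) = -8*((W**2 + W) - 1) = -8*((W + W**2) - 1) = -8*(-1 + W + W**2) = 8 - 8*W - 8*W**2)
E(P, o) = P - 88*o (E(P, o) = (8 - 8*(-4) - 8*(-4)**2)*o + P = (8 + 32 - 8*16)*o + P = (8 + 32 - 128)*o + P = -88*o + P = P - 88*o)
(c(-1) - 13)**2*E(-6, 2) = (sqrt(2)*sqrt(-1) - 13)**2*(-6 - 88*2) = (sqrt(2)*I - 13)**2*(-6 - 176) = (I*sqrt(2) - 13)**2*(-182) = (-13 + I*sqrt(2))**2*(-182) = -182*(-13 + I*sqrt(2))**2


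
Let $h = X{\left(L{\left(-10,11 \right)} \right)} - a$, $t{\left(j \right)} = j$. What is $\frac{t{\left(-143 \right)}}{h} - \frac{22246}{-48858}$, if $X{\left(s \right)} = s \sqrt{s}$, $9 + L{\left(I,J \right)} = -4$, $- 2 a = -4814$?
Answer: $\frac{72875681287}{141586721934} - \frac{1859 i \sqrt{13}}{5795846} \approx 0.51471 - 0.0011565 i$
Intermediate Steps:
$a = 2407$ ($a = \left(- \frac{1}{2}\right) \left(-4814\right) = 2407$)
$L{\left(I,J \right)} = -13$ ($L{\left(I,J \right)} = -9 - 4 = -13$)
$X{\left(s \right)} = s^{\frac{3}{2}}$
$h = -2407 - 13 i \sqrt{13}$ ($h = \left(-13\right)^{\frac{3}{2}} - 2407 = - 13 i \sqrt{13} - 2407 = -2407 - 13 i \sqrt{13} \approx -2407.0 - 46.872 i$)
$\frac{t{\left(-143 \right)}}{h} - \frac{22246}{-48858} = - \frac{143}{-2407 - 13 i \sqrt{13}} - \frac{22246}{-48858} = - \frac{143}{-2407 - 13 i \sqrt{13}} - - \frac{11123}{24429} = - \frac{143}{-2407 - 13 i \sqrt{13}} + \frac{11123}{24429} = \frac{11123}{24429} - \frac{143}{-2407 - 13 i \sqrt{13}}$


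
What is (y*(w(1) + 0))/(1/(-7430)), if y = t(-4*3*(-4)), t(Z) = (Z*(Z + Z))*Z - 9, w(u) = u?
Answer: -1643330250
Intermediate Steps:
t(Z) = -9 + 2*Z³ (t(Z) = (Z*(2*Z))*Z - 9 = (2*Z²)*Z - 9 = 2*Z³ - 9 = -9 + 2*Z³)
y = 221175 (y = -9 + 2*(-4*3*(-4))³ = -9 + 2*(-12*(-4))³ = -9 + 2*48³ = -9 + 2*110592 = -9 + 221184 = 221175)
(y*(w(1) + 0))/(1/(-7430)) = (221175*(1 + 0))/(1/(-7430)) = (221175*1)/(-1/7430) = 221175*(-7430) = -1643330250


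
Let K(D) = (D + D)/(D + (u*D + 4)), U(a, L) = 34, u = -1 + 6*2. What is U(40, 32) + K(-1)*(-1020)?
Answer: -221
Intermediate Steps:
u = 11 (u = -1 + 12 = 11)
K(D) = 2*D/(4 + 12*D) (K(D) = (D + D)/(D + (11*D + 4)) = (2*D)/(D + (4 + 11*D)) = (2*D)/(4 + 12*D) = 2*D/(4 + 12*D))
U(40, 32) + K(-1)*(-1020) = 34 + ((1/2)*(-1)/(1 + 3*(-1)))*(-1020) = 34 + ((1/2)*(-1)/(1 - 3))*(-1020) = 34 + ((1/2)*(-1)/(-2))*(-1020) = 34 + ((1/2)*(-1)*(-1/2))*(-1020) = 34 + (1/4)*(-1020) = 34 - 255 = -221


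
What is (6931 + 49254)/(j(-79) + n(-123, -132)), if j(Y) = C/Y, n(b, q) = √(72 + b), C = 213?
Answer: -63028333/24244 - 70130117*I*√51/72732 ≈ -2599.8 - 6886.0*I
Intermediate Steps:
j(Y) = 213/Y
(6931 + 49254)/(j(-79) + n(-123, -132)) = (6931 + 49254)/(213/(-79) + √(72 - 123)) = 56185/(213*(-1/79) + √(-51)) = 56185/(-213/79 + I*√51)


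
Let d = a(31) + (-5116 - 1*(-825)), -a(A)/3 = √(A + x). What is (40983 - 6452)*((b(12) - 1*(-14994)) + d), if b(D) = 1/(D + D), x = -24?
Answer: 8870081563/24 - 103593*√7 ≈ 3.6931e+8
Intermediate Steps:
b(D) = 1/(2*D)
a(A) = -3*√(-24 + A) (a(A) = -3*√(A - 24) = -3*√(-24 + A))
d = -4291 - 3*√7 (d = -3*√(-24 + 31) + (-5116 - 1*(-825)) = -3*√7 + (-5116 + 825) = -3*√7 - 4291 = -4291 - 3*√7 ≈ -4298.9)
(40983 - 6452)*((b(12) - 1*(-14994)) + d) = (40983 - 6452)*(((½)/12 - 1*(-14994)) + (-4291 - 3*√7)) = 34531*(((½)*(1/12) + 14994) + (-4291 - 3*√7)) = 34531*((1/24 + 14994) + (-4291 - 3*√7)) = 34531*(359857/24 + (-4291 - 3*√7)) = 34531*(256873/24 - 3*√7) = 8870081563/24 - 103593*√7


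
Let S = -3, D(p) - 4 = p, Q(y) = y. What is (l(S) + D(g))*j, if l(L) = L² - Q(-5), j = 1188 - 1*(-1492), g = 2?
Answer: 53600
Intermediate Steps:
D(p) = 4 + p
j = 2680 (j = 1188 + 1492 = 2680)
l(L) = 5 + L² (l(L) = L² - 1*(-5) = L² + 5 = 5 + L²)
(l(S) + D(g))*j = ((5 + (-3)²) + (4 + 2))*2680 = ((5 + 9) + 6)*2680 = (14 + 6)*2680 = 20*2680 = 53600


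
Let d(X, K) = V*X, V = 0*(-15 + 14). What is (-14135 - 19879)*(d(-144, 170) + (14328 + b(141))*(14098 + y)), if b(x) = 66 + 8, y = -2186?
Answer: -5835327008736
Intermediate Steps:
b(x) = 74
V = 0 (V = 0*(-1) = 0)
d(X, K) = 0 (d(X, K) = 0*X = 0)
(-14135 - 19879)*(d(-144, 170) + (14328 + b(141))*(14098 + y)) = (-14135 - 19879)*(0 + (14328 + 74)*(14098 - 2186)) = -34014*(0 + 14402*11912) = -34014*(0 + 171556624) = -34014*171556624 = -5835327008736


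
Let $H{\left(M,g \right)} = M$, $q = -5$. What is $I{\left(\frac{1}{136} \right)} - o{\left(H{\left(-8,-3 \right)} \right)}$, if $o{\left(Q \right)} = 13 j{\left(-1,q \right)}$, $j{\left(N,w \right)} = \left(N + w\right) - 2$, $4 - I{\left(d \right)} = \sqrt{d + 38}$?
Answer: $108 - \frac{\sqrt{175746}}{68} \approx 101.83$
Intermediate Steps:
$I{\left(d \right)} = 4 - \sqrt{38 + d}$ ($I{\left(d \right)} = 4 - \sqrt{d + 38} = 4 - \sqrt{38 + d}$)
$j{\left(N,w \right)} = -2 + N + w$
$o{\left(Q \right)} = -104$ ($o{\left(Q \right)} = 13 \left(-2 - 1 - 5\right) = 13 \left(-8\right) = -104$)
$I{\left(\frac{1}{136} \right)} - o{\left(H{\left(-8,-3 \right)} \right)} = \left(4 - \sqrt{38 + \frac{1}{136}}\right) - -104 = \left(4 - \sqrt{38 + \frac{1}{136}}\right) + 104 = \left(4 - \sqrt{\frac{5169}{136}}\right) + 104 = \left(4 - \frac{\sqrt{175746}}{68}\right) + 104 = 108 - \frac{\sqrt{175746}}{68}$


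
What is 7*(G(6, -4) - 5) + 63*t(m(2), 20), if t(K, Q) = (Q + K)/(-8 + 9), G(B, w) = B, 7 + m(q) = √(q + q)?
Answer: 952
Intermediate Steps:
m(q) = -7 + √2*√q (m(q) = -7 + √(q + q) = -7 + √(2*q) = -7 + √2*√q)
t(K, Q) = K + Q (t(K, Q) = (K + Q)/1 = (K + Q)*1 = K + Q)
7*(G(6, -4) - 5) + 63*t(m(2), 20) = 7*(6 - 5) + 63*((-7 + √2*√2) + 20) = 7*1 + 63*((-7 + 2) + 20) = 7 + 63*(-5 + 20) = 7 + 63*15 = 7 + 945 = 952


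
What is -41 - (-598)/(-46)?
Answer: -54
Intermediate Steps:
-41 - (-598)/(-46) = -41 - (-598)*(-1)/46 = -41 - 13*1 = -41 - 13 = -54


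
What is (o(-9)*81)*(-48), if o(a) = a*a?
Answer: -314928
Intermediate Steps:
o(a) = a²
(o(-9)*81)*(-48) = ((-9)²*81)*(-48) = (81*81)*(-48) = 6561*(-48) = -314928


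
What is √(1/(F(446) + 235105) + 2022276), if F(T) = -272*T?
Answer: √26186142210522117/113793 ≈ 1422.1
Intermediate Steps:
√(1/(F(446) + 235105) + 2022276) = √(1/(-272*446 + 235105) + 2022276) = √(1/(-121312 + 235105) + 2022276) = √(1/113793 + 2022276) = √(230120852869/113793) = √26186142210522117/113793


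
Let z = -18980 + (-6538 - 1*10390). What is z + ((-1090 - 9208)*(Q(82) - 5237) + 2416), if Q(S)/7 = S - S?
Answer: 53897134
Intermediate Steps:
Q(S) = 0 (Q(S) = 7*(S - S) = 7*0 = 0)
z = -35908 (z = -18980 + (-6538 - 10390) = -18980 - 16928 = -35908)
z + ((-1090 - 9208)*(Q(82) - 5237) + 2416) = -35908 + ((-1090 - 9208)*(0 - 5237) + 2416) = -35908 + (-10298*(-5237) + 2416) = -35908 + (53930626 + 2416) = -35908 + 53933042 = 53897134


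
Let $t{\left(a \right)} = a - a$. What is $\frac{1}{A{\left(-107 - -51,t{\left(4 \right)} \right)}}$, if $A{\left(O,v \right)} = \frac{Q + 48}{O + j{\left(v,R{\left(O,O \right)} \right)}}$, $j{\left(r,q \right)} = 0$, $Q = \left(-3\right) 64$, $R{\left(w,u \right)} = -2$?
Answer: $\frac{7}{18} \approx 0.38889$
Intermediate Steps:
$t{\left(a \right)} = 0$
$Q = -192$
$A{\left(O,v \right)} = - \frac{144}{O}$ ($A{\left(O,v \right)} = \frac{-192 + 48}{O + 0} = - \frac{144}{O}$)
$\frac{1}{A{\left(-107 - -51,t{\left(4 \right)} \right)}} = \frac{1}{\left(-144\right) \frac{1}{-107 - -51}} = \frac{1}{\left(-144\right) \frac{1}{-107 + 51}} = \frac{1}{\left(-144\right) \frac{1}{-56}} = \frac{1}{\left(-144\right) \left(- \frac{1}{56}\right)} = \frac{1}{\frac{18}{7}} = \frac{7}{18}$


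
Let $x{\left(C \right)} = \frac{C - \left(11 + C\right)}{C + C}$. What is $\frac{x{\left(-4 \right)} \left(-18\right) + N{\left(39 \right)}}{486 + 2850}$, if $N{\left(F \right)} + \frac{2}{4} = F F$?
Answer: $\frac{5983}{13344} \approx 0.44837$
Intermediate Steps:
$N{\left(F \right)} = - \frac{1}{2} + F^{2}$ ($N{\left(F \right)} = - \frac{1}{2} + F F = - \frac{1}{2} + F^{2}$)
$x{\left(C \right)} = - \frac{11}{2 C}$
$\frac{x{\left(-4 \right)} \left(-18\right) + N{\left(39 \right)}}{486 + 2850} = \frac{- \frac{11}{2 \left(-4\right)} \left(-18\right) - \left(\frac{1}{2} - 39^{2}\right)}{486 + 2850} = \frac{\left(- \frac{11}{2}\right) \left(- \frac{1}{4}\right) \left(-18\right) + \left(- \frac{1}{2} + 1521\right)}{3336} = \left(\frac{11}{8} \left(-18\right) + \frac{3041}{2}\right) \frac{1}{3336} = \left(- \frac{99}{4} + \frac{3041}{2}\right) \frac{1}{3336} = \frac{5983}{4} \cdot \frac{1}{3336} = \frac{5983}{13344}$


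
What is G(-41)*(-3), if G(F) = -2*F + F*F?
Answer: -5289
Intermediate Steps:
G(F) = F² - 2*F (G(F) = -2*F + F² = F² - 2*F)
G(-41)*(-3) = -41*(-2 - 41)*(-3) = -41*(-43)*(-3) = 1763*(-3) = -5289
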